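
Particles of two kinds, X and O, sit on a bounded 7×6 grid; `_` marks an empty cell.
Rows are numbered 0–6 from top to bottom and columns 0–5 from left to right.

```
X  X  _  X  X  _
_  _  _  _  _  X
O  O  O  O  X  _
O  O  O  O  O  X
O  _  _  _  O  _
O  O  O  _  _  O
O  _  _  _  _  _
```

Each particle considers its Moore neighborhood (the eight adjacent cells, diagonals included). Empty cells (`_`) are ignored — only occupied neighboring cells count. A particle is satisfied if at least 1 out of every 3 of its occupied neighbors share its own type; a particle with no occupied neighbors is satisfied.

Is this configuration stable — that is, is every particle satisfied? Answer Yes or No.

Row 0: (0,0)X 1/1 ok · (0,1)X 1/1 ok · (0,3)X 1/1 ok · (0,4)X 2/2 ok
Row 1: (1,5)X 2/2 ok
Row 2: (2,0)O 3/3 ok · (2,1)O 5/5 ok · (2,2)O 5/5 ok · (2,3)O 4/5 ok · (2,4)X 2/5 ok
Row 3: (3,0)O 4/4 ok · (3,1)O 6/6 ok · (3,2)O 5/5 ok · (3,3)O 5/6 ok · (3,4)O 3/5 ok · (3,5)X 1/3 ok
Row 4: (4,0)O 4/4 ok · (4,4)O 3/4 ok
Row 5: (5,0)O 3/3 ok · (5,1)O 4/4 ok · (5,2)O 1/1 ok · (5,5)O 1/1 ok
Row 6: (6,0)O 2/2 ok
All meet the threshold, so the configuration is stable.

Yes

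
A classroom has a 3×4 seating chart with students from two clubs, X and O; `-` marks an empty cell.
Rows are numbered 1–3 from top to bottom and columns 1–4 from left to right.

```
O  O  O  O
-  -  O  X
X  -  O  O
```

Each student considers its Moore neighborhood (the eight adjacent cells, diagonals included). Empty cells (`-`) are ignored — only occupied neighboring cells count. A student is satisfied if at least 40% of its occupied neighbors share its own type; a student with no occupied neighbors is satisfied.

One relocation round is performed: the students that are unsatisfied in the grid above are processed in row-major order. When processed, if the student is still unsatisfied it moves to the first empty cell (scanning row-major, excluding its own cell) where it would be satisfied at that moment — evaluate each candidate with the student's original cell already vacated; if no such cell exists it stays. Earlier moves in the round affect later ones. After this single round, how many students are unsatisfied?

1

Initially unsatisfied (in order): (2,4).
  (2,4): no empty cell satisfies it; stays.
Resulting grid:
O O O O
- - O X
X - O O
Unsatisfied now: (2,4).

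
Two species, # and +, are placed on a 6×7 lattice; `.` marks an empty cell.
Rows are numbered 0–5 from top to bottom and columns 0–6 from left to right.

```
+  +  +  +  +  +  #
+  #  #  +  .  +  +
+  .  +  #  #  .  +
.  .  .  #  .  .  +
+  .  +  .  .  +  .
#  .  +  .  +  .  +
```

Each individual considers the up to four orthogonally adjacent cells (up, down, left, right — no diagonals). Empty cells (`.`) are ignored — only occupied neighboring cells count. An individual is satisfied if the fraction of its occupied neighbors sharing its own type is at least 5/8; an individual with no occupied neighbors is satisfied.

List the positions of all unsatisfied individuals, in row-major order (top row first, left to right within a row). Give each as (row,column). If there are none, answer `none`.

(0,0)+ 2/2 ok
(0,1)+ 2/3 ok
(0,2)+ 2/3 ok
(0,3)+ 3/3 ok
(0,4)+ 2/2 ok
(0,5)+ 2/3 ok
(0,6)# 0/2 unhappy
(1,0)+ 2/3 ok
(1,1)# 1/3 unhappy
(1,2)# 1/4 unhappy
(1,3)+ 1/3 unhappy
(1,5)+ 2/2 ok
(1,6)+ 2/3 ok
(2,0)+ 1/1 ok
(2,2)+ 0/2 unhappy
(2,3)# 2/4 unhappy
(2,4)# 1/1 ok
(2,6)+ 2/2 ok
(3,3)# 1/1 ok
(3,6)+ 1/1 ok
(4,0)+ 0/1 unhappy
(4,2)+ 1/1 ok
(4,5)+ 0/0 ok
(5,0)# 0/1 unhappy
(5,2)+ 1/1 ok
(5,4)+ 0/0 ok
(5,6)+ 0/0 ok

(0,6), (1,1), (1,2), (1,3), (2,2), (2,3), (4,0), (5,0)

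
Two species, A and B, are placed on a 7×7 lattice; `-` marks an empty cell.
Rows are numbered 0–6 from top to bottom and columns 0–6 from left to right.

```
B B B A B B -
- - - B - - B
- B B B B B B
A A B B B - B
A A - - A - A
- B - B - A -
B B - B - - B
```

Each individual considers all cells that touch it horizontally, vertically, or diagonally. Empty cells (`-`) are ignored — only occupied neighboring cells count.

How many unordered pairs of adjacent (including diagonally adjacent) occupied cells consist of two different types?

Scan each occupied cell's neighbors to the right and below (and the two forward diagonals) so each pair is counted once.
From row 0: 3 unlike of 9 pairs (running 3/9).
From row 1: 0 unlike of 5 pairs (running 3/14).
From row 2: 3 unlike of 19 pairs (running 6/33).
From row 3: 5 unlike of 12 pairs (running 11/45).
From row 4: 3 unlike of 6 pairs (running 14/51).
From row 5: 1 unlike of 4 pairs (running 15/55).
From row 6: 0 unlike of 1 pairs (running 15/56).
Total adjacent occupied pairs: 56; unlike-type pairs: 15.

15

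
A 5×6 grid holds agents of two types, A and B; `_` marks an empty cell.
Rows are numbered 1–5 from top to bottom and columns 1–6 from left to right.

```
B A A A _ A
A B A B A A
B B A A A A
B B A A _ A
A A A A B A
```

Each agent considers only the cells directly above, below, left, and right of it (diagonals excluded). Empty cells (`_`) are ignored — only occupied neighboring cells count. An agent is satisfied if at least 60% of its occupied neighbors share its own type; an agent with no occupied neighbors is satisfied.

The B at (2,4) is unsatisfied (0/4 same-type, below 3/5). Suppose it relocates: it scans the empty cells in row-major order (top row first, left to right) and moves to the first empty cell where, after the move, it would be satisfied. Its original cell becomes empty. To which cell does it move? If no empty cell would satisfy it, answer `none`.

none

Vacating (2,4). Empty cells in order:
  (1,5): 0/3 same-type → still unsatisfied.
  (4,5): 1/4 same-type → still unsatisfied.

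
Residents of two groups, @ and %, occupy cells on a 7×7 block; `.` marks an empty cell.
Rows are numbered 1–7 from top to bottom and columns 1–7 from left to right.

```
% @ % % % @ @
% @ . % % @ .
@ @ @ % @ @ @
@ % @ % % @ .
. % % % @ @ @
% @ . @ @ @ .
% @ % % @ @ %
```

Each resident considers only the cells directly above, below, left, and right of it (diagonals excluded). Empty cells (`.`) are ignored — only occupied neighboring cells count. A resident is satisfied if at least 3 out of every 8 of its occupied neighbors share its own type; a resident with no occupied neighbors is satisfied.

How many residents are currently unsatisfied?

Row 1: (1,1)% 1/2 satisfied · (1,2)@ 1/3 not · (1,3)% 1/2 satisfied · (1,4)% 3/3 satisfied · (1,5)% 2/3 satisfied · (1,6)@ 2/3 satisfied · (1,7)@ 1/1 satisfied
Row 2: (2,1)% 1/3 not · (2,2)@ 2/3 satisfied · (2,4)% 3/3 satisfied · (2,5)% 2/4 satisfied · (2,6)@ 2/3 satisfied
Row 3: (3,1)@ 2/3 satisfied · (3,2)@ 3/4 satisfied · (3,3)@ 2/3 satisfied · (3,4)% 2/4 satisfied · (3,5)@ 1/4 not · (3,6)@ 4/4 satisfied · (3,7)@ 1/1 satisfied
Row 4: (4,1)@ 1/2 satisfied · (4,2)% 1/4 not · (4,3)@ 1/4 not · (4,4)% 3/4 satisfied · (4,5)% 1/4 not · (4,6)@ 2/3 satisfied
Row 5: (5,2)% 2/3 satisfied · (5,3)% 2/3 satisfied · (5,4)% 2/4 satisfied · (5,5)@ 2/4 satisfied · (5,6)@ 4/4 satisfied · (5,7)@ 1/1 satisfied
Row 6: (6,1)% 1/2 satisfied · (6,2)@ 1/3 not · (6,4)@ 1/3 not · (6,5)@ 4/4 satisfied · (6,6)@ 3/3 satisfied
Row 7: (7,1)% 1/2 satisfied · (7,2)@ 1/3 not · (7,3)% 1/2 satisfied · (7,4)% 1/3 not · (7,5)@ 2/3 satisfied · (7,6)@ 2/3 satisfied · (7,7)% 0/1 not
Unsatisfied: (1,2), (2,1), (3,5), (4,2), (4,3), (4,5), (6,2), (6,4), (7,2), (7,4), (7,7) — 11 in total.

11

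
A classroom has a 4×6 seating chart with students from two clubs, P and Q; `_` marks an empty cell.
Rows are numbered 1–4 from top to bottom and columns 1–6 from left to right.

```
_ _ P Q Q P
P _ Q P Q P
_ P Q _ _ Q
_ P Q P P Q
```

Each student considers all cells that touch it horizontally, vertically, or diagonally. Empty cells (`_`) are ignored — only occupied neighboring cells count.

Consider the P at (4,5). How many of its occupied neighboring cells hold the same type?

1

Occupied neighbors of (4,5): (3,6)=Q, (4,4)=P, (4,6)=Q.
Same type (P): 1 of 3.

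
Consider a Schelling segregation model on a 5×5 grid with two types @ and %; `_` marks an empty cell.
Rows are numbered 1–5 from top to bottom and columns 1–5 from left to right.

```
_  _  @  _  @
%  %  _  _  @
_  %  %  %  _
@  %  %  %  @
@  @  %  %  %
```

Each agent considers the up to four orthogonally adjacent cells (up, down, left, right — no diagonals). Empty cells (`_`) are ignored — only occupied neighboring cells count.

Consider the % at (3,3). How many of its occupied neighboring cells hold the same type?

3

Occupied neighbors of (3,3): (4,3)=%, (3,2)=%, (3,4)=%.
Same type (%): 3 of 3.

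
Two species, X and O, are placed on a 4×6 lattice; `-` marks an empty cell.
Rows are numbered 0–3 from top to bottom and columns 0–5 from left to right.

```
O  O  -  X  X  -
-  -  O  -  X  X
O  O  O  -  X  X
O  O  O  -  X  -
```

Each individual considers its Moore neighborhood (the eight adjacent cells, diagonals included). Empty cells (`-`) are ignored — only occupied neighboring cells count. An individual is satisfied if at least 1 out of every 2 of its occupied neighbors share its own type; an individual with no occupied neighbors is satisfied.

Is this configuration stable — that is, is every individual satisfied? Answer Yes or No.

Yes

Row 0: (0,0)O 1/1 satisfied · (0,1)O 2/2 satisfied · (0,3)X 2/3 satisfied · (0,4)X 3/3 satisfied
Row 1: (1,2)O 3/4 satisfied · (1,4)X 5/5 satisfied · (1,5)X 4/4 satisfied
Row 2: (2,0)O 3/3 satisfied · (2,1)O 6/6 satisfied · (2,2)O 4/4 satisfied · (2,4)X 4/4 satisfied · (2,5)X 4/4 satisfied
Row 3: (3,0)O 3/3 satisfied · (3,1)O 5/5 satisfied · (3,2)O 3/3 satisfied · (3,4)X 2/2 satisfied
All meet the threshold, so the configuration is stable.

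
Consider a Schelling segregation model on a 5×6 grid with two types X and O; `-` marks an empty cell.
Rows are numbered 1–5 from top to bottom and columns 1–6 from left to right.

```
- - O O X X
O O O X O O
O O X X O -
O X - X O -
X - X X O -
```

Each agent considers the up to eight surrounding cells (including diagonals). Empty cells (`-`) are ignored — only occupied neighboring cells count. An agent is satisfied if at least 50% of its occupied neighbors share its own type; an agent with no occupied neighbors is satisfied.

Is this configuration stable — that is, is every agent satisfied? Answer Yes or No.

Row 1: (1,3)O 3/4 ✓ · (1,4)O 3/5 ✓ · (1,5)X 2/5 ✗ · (1,6)X 1/3 ✗
Row 2: (2,1)O 3/3 ✓ · (2,2)O 5/6 ✓ · (2,3)O 4/7 ✓ · (2,4)X 3/8 ✗ · (2,5)O 3/7 ✗ · (2,6)O 2/4 ✓
Row 3: (3,1)O 4/5 ✓ · (3,2)O 5/7 ✓ · (3,3)X 4/7 ✓ · (3,4)X 3/7 ✗ · (3,5)O 3/6 ✓
Row 4: (4,1)O 2/4 ✓ · (4,2)X 3/6 ✓ · (4,4)X 4/7 ✓ · (4,5)O 2/5 ✗
Row 5: (5,1)X 1/2 ✓ · (5,3)X 3/3 ✓ · (5,4)X 2/4 ✓ · (5,5)O 1/3 ✗
For instance (1,5) has only 2/5 same-type neighbors, below 1/2.

No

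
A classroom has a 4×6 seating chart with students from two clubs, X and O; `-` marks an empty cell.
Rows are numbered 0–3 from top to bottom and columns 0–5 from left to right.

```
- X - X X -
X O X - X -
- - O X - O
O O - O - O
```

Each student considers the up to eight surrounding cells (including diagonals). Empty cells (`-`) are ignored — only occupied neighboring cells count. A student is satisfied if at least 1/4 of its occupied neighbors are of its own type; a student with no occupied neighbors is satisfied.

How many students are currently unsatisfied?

0

Row 0: (0,1)X 2/3 ok · (0,3)X 3/3 ok · (0,4)X 2/2 ok
Row 1: (1,0)X 1/2 ok · (1,1)O 1/4 ok · (1,2)X 3/5 ok · (1,4)X 3/4 ok
Row 2: (2,2)O 3/5 ok · (2,3)X 2/4 ok · (2,5)O 1/2 ok
Row 3: (3,0)O 1/1 ok · (3,1)O 2/2 ok · (3,3)O 1/2 ok · (3,5)O 1/1 ok
Every one meets the threshold.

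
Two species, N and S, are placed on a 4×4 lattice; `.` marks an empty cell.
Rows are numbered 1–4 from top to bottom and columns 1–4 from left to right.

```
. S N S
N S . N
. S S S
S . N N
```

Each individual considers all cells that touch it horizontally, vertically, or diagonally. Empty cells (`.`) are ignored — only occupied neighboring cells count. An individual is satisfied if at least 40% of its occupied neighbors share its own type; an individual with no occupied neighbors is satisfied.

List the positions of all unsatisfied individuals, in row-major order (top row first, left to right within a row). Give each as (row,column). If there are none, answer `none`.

Row 1: (1,2)S 1/3 ✗ · (1,3)N 1/4 ✗ · (1,4)S 0/2 ✗
Row 2: (2,1)N 0/3 ✗ · (2,2)S 3/5 ✓ · (2,4)N 1/4 ✗
Row 3: (3,2)S 3/5 ✓ · (3,3)S 3/6 ✓ · (3,4)S 1/4 ✗
Row 4: (4,1)S 1/1 ✓ · (4,3)N 1/4 ✗ · (4,4)N 1/3 ✗

(1,2), (1,3), (1,4), (2,1), (2,4), (3,4), (4,3), (4,4)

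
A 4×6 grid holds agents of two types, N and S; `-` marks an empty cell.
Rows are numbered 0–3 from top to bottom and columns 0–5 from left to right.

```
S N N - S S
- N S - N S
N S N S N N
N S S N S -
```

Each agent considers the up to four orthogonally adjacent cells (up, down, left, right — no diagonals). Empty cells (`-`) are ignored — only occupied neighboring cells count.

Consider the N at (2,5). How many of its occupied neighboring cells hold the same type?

Occupied neighbors of (2,5): (1,5)=S, (2,4)=N.
Same type (N): 1 of 2.

1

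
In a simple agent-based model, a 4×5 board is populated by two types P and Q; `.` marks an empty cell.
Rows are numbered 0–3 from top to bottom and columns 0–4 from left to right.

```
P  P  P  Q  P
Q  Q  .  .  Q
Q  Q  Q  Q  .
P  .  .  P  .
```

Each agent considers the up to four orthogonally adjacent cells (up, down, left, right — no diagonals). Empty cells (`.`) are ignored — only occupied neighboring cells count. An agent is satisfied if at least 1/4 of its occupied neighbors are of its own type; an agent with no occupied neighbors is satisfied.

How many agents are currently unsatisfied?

5

(0,0)P 1/2 satisfied
(0,1)P 2/3 satisfied
(0,2)P 1/2 satisfied
(0,3)Q 0/2 not
(0,4)P 0/2 not
(1,0)Q 2/3 satisfied
(1,1)Q 2/3 satisfied
(1,4)Q 0/1 not
(2,0)Q 2/3 satisfied
(2,1)Q 3/3 satisfied
(2,2)Q 2/2 satisfied
(2,3)Q 1/2 satisfied
(3,0)P 0/1 not
(3,3)P 0/1 not
Unsatisfied: (0,3), (0,4), (1,4), (3,0), (3,3) — 5 in total.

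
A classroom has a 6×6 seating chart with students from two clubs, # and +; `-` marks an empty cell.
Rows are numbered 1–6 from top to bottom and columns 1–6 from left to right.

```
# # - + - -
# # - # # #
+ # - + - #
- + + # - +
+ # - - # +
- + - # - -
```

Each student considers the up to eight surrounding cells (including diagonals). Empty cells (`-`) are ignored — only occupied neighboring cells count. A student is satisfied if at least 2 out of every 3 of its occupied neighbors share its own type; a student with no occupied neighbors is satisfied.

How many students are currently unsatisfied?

(1,1)# 3/3 ok
(1,2)# 3/3 ok
(1,4)+ 0/2 unhappy
(2,1)# 4/5 ok
(2,2)# 4/5 ok
(2,4)# 1/3 unhappy
(2,5)# 3/5 unhappy
(2,6)# 2/2 ok
(3,1)+ 1/4 unhappy
(3,2)# 2/5 unhappy
(3,4)+ 1/4 unhappy
(3,6)# 2/3 ok
(4,2)+ 3/5 unhappy
(4,3)+ 2/5 unhappy
(4,4)# 1/3 unhappy
(4,6)+ 1/3 unhappy
(5,1)+ 2/3 ok
(5,2)# 0/4 unhappy
(5,5)# 2/4 unhappy
(5,6)+ 1/2 unhappy
(6,2)+ 1/2 unhappy
(6,4)# 1/1 ok
Unsatisfied: (1,4), (2,4), (2,5), (3,1), (3,2), (3,4), (4,2), (4,3), (4,4), (4,6), (5,2), (5,5), (5,6), (6,2) — 14 in total.

14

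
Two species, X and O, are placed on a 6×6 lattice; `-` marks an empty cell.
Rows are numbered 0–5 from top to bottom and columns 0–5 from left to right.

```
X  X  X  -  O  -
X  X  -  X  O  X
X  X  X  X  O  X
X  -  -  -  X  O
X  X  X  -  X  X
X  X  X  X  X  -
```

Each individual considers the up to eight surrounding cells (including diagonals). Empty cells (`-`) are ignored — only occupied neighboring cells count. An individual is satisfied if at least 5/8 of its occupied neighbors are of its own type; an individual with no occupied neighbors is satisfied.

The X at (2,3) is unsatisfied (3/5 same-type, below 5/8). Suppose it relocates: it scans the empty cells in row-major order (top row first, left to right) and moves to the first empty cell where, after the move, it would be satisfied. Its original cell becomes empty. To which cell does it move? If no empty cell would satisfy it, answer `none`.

(1,2)

Vacating (2,3). Empty cells in order:
  (0,3): 2/4 same-type → still unsatisfied.
  (0,5): 1/3 same-type → still unsatisfied.
  (1,2): 6/6 same-type → satisfied — stop here.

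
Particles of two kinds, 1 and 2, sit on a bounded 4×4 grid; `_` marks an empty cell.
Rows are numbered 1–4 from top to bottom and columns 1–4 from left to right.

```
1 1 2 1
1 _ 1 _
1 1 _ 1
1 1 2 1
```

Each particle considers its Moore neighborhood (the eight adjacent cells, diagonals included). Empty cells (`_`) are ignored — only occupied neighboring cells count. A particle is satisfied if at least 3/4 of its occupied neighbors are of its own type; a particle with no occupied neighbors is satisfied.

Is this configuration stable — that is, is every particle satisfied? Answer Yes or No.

No

Row 1: (1,1)1 2/2 ✓ · (1,2)1 3/4 ✓ · (1,3)2 0/3 ✗ · (1,4)1 1/2 ✗
Row 2: (2,1)1 4/4 ✓ · (2,3)1 4/5 ✓
Row 3: (3,1)1 4/4 ✓ · (3,2)1 5/6 ✓ · (3,4)1 2/3 ✗
Row 4: (4,1)1 3/3 ✓ · (4,2)1 3/4 ✓ · (4,3)2 0/4 ✗ · (4,4)1 1/2 ✗
For instance (1,3) has only 0/3 same-type neighbors, below 3/4.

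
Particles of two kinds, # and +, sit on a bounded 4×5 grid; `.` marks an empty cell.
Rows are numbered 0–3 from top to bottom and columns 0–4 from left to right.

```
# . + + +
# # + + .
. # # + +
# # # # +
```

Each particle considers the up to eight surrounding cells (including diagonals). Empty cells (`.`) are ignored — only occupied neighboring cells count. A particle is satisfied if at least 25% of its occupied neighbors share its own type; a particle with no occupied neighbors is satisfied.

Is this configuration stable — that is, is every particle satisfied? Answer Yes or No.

(0,0)# 2/2 satisfied
(0,2)+ 3/4 satisfied
(0,3)+ 4/4 satisfied
(0,4)+ 2/2 satisfied
(1,0)# 3/3 satisfied
(1,1)# 4/6 satisfied
(1,2)+ 4/7 satisfied
(1,3)+ 6/7 satisfied
(2,1)# 6/7 satisfied
(2,2)# 5/8 satisfied
(2,3)+ 4/7 satisfied
(2,4)+ 3/4 satisfied
(3,0)# 2/2 satisfied
(3,1)# 4/4 satisfied
(3,2)# 4/5 satisfied
(3,3)# 2/5 satisfied
(3,4)+ 2/3 satisfied
All meet the threshold, so the configuration is stable.

Yes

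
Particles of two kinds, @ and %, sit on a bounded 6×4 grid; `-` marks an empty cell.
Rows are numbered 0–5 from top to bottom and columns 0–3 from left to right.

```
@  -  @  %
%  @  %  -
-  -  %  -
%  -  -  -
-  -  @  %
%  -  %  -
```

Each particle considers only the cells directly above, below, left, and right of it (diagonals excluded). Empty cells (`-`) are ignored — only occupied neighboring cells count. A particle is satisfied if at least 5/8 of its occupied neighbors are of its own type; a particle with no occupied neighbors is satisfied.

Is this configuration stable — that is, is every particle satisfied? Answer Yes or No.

Row 0: (0,0)@ 0/1 ✗ · (0,2)@ 0/2 ✗ · (0,3)% 0/1 ✗
Row 1: (1,0)% 0/2 ✗ · (1,1)@ 0/2 ✗ · (1,2)% 1/3 ✗
Row 2: (2,2)% 1/1 ✓
Row 3: (3,0)% 0/0 ✓
Row 4: (4,2)@ 0/2 ✗ · (4,3)% 0/1 ✗
Row 5: (5,0)% 0/0 ✓ · (5,2)% 0/1 ✗
For instance (0,0) has only 0/1 same-type neighbors, below 5/8.

No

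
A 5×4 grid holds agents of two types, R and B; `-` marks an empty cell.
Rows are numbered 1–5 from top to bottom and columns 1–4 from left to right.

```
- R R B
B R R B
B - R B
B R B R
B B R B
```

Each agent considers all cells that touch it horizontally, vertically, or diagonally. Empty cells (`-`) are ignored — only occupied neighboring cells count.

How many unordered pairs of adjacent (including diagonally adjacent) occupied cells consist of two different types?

22

Scan each occupied cell's neighbors to the right and below (and the two forward diagonals) so each pair is counted once.
From row 1: 4 unlike of 10 pairs (running 4/10).
From row 2: 5 unlike of 10 pairs (running 9/20).
From row 3: 4 unlike of 8 pairs (running 13/28).
From row 4: 7 unlike of 13 pairs (running 20/41).
From row 5: 2 unlike of 3 pairs (running 22/44).
Total adjacent occupied pairs: 44; unlike-type pairs: 22.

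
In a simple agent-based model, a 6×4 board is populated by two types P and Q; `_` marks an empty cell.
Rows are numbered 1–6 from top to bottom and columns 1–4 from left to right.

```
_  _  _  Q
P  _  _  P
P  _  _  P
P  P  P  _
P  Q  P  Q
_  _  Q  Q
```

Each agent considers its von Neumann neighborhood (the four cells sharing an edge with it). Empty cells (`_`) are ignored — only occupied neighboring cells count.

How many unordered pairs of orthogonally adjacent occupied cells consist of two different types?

Scan each occupied cell's neighbors to the right and below so each pair is counted once.
Row 1: Q(1,4)–P(2,4)≠  → 1/1 unlike.
Row 2: P(2,1)–P(3,1)= P(2,4)–P(3,4)=  → 0/2 unlike.
Row 3: P(3,1)–P(4,1)=  → 0/1 unlike.
Row 4: P(4,1)–P(4,2)= P(4,1)–P(5,1)= P(4,2)–P(4,3)= P(4,2)–Q(5,2)≠ P(4,3)–P(5,3)=  → 1/5 unlike.
Row 5: P(5,1)–Q(5,2)≠ Q(5,2)–P(5,3)≠ P(5,3)–Q(5,4)≠ P(5,3)–Q(6,3)≠ Q(5,4)–Q(6,4)=  → 4/5 unlike.
Row 6: Q(6,3)–Q(6,4)=  → 0/1 unlike.
Total adjacent occupied pairs: 15; unlike-type pairs: 6.

6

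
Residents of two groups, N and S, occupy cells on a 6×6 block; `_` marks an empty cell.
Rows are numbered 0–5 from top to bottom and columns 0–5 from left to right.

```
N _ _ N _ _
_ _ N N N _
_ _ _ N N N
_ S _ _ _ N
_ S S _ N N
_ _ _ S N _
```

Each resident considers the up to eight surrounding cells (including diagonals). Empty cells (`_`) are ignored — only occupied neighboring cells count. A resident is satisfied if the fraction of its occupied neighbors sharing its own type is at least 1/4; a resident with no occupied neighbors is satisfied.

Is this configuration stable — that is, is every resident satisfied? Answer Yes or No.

Row 0: (0,0)N 0/0 satisfied · (0,3)N 3/3 satisfied
Row 1: (1,2)N 3/3 satisfied · (1,3)N 5/5 satisfied · (1,4)N 5/5 satisfied
Row 2: (2,3)N 4/4 satisfied · (2,4)N 5/5 satisfied · (2,5)N 3/3 satisfied
Row 3: (3,1)S 2/2 satisfied · (3,5)N 4/4 satisfied
Row 4: (4,1)S 2/2 satisfied · (4,2)S 3/3 satisfied · (4,4)N 3/4 satisfied · (4,5)N 3/3 satisfied
Row 5: (5,3)S 1/3 satisfied · (5,4)N 2/3 satisfied
All meet the threshold, so the configuration is stable.

Yes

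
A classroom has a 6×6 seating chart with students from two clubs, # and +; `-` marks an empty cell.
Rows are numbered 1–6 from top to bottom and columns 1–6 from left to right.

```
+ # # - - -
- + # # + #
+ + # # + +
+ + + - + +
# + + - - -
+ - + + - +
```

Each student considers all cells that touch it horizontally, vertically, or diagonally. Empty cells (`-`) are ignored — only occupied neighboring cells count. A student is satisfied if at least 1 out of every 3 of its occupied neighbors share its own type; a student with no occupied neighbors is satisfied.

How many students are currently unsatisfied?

(1,1)+ 1/2 ok
(1,2)# 2/4 ok
(1,3)# 3/4 ok
(2,2)+ 3/7 ok
(2,3)# 5/7 ok
(2,4)# 4/6 ok
(2,5)+ 2/5 ok
(2,6)# 0/3 unhappy
(3,1)+ 4/4 ok
(3,2)+ 5/7 ok
(3,3)# 3/7 ok
(3,4)# 3/7 ok
(3,5)+ 4/7 ok
(3,6)+ 4/5 ok
(4,1)+ 4/5 ok
(4,2)+ 6/8 ok
(4,3)+ 4/6 ok
(4,5)+ 3/4 ok
(4,6)+ 3/3 ok
(5,1)# 0/4 unhappy
(5,2)+ 6/7 ok
(5,3)+ 5/5 ok
(6,1)+ 1/2 ok
(6,3)+ 3/3 ok
(6,4)+ 2/2 ok
(6,6)+ 0/0 ok
Unsatisfied: (2,6), (5,1) — 2 in total.

2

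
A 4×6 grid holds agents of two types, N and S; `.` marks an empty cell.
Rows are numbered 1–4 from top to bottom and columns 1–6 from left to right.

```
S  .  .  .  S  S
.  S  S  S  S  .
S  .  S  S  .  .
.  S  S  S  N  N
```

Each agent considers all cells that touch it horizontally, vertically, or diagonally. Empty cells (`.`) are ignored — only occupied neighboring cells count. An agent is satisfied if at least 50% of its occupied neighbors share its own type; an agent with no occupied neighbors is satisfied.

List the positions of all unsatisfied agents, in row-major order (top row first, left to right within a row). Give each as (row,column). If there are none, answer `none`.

(1,1)S 1/1 ✓
(1,5)S 3/3 ✓
(1,6)S 2/2 ✓
(2,2)S 4/4 ✓
(2,3)S 4/4 ✓
(2,4)S 5/5 ✓
(2,5)S 4/4 ✓
(3,1)S 2/2 ✓
(3,3)S 7/7 ✓
(3,4)S 6/7 ✓
(4,2)S 3/3 ✓
(4,3)S 4/4 ✓
(4,4)S 3/4 ✓
(4,5)N 1/3 ✗
(4,6)N 1/1 ✓

(4,5)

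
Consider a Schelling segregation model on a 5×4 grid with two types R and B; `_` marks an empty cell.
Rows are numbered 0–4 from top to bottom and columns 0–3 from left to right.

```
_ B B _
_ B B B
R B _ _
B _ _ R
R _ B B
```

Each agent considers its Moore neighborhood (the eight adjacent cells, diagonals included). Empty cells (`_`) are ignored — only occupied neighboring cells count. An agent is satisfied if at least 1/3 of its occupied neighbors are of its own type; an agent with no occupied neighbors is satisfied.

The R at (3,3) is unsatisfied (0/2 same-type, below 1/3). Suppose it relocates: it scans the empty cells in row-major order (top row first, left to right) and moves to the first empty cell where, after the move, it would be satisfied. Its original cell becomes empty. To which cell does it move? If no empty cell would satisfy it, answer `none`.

(3,1)

Vacating (3,3). Empty cells in order:
  (0,0): 0/2 same-type → still unsatisfied.
  (0,3): 0/3 same-type → still unsatisfied.
  (1,0): 1/4 same-type → still unsatisfied.
  (2,2): 0/4 same-type → still unsatisfied.
  (2,3): 0/2 same-type → still unsatisfied.
  (3,1): 2/5 same-type → satisfied — stop here.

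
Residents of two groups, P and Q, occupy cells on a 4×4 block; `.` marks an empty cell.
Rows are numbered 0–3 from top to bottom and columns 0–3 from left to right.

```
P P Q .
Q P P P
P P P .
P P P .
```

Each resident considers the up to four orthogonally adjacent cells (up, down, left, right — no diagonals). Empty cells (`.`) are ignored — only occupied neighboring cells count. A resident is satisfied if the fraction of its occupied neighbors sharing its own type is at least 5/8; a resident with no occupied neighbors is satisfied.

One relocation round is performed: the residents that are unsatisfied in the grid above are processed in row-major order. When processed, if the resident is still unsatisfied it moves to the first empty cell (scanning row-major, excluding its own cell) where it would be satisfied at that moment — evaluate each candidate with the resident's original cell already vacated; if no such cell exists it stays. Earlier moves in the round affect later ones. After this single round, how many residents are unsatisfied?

3

Initially unsatisfied (in order): (0,0), (0,2), (1,0).
  (0,0) → (2,3).
  (0,2): no empty cell satisfies it; stays.
  (1,0): no empty cell satisfies it; stays.
Resulting grid:
. P Q .
Q P P P
P P P P
P P P .
Unsatisfied now: (0,1), (0,2), (1,0).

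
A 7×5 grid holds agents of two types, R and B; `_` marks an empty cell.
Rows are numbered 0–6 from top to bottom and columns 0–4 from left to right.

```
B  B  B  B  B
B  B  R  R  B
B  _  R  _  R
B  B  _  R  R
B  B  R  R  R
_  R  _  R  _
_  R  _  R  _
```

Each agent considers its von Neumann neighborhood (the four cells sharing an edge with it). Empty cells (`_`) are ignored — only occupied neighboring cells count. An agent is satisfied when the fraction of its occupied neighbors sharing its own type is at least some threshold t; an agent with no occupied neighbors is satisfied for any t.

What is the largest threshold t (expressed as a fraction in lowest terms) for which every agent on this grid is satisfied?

1/3

(0,0)B 2/2
(0,1)B 3/3
(0,2)B 2/3
(0,3)B 2/3
(0,4)B 2/2
(1,0)B 3/3
(1,1)B 2/3
(1,2)R 2/4
(1,3)R 1/3
(1,4)B 1/3
(2,0)B 2/2
(2,2)R 1/1
(2,4)R 1/2
(3,0)B 3/3
(3,1)B 2/2
(3,3)R 2/2
(3,4)R 3/3
(4,0)B 2/2
(4,1)B 2/4
(4,2)R 1/2
(4,3)R 4/4
(4,4)R 2/2
(5,1)R 1/2
(5,3)R 2/2
(6,1)R 1/1
(6,3)R 1/1
The smallest same-type fraction is 1/3 at (1,3), which reduces to 1/3. Any threshold above that leaves this agent unsatisfied.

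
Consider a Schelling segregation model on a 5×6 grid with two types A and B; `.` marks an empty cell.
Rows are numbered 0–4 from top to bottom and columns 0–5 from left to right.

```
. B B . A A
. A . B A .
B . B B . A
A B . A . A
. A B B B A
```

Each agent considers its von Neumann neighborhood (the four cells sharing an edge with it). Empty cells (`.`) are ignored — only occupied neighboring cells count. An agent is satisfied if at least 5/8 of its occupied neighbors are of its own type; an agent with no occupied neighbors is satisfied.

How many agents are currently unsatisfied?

(0,1)B 1/2 ✗
(0,2)B 1/1 ✓
(0,4)A 2/2 ✓
(0,5)A 1/1 ✓
(1,1)A 0/1 ✗
(1,3)B 1/2 ✗
(1,4)A 1/2 ✗
(2,0)B 0/1 ✗
(2,2)B 1/1 ✓
(2,3)B 2/3 ✓
(2,5)A 1/1 ✓
(3,0)A 0/2 ✗
(3,1)B 0/2 ✗
(3,3)A 0/2 ✗
(3,5)A 2/2 ✓
(4,1)A 0/2 ✗
(4,2)B 1/2 ✗
(4,3)B 2/3 ✓
(4,4)B 1/2 ✗
(4,5)A 1/2 ✗
Unsatisfied: (0,1), (1,1), (1,3), (1,4), (2,0), (3,0), (3,1), (3,3), (4,1), (4,2), (4,4), (4,5) — 12 in total.

12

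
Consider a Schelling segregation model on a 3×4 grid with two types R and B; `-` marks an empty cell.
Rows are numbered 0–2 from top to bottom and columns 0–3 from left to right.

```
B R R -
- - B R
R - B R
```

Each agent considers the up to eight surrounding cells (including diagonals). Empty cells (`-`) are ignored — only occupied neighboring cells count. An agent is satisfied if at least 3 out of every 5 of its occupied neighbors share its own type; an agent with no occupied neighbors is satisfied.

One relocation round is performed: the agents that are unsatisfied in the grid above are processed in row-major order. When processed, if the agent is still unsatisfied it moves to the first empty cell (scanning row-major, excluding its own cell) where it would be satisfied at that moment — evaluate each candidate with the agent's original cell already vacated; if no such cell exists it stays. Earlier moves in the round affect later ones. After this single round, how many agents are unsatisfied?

4

Initially unsatisfied (in order): (0,0), (0,1), (1,2), (1,3), (2,2), (2,3).
  (0,0) → (2,1).
  (0,1) → (0,0).
  (1,2): no empty cell satisfies it; stays.
  (1,3) → (0,1).
  (2,2): now satisfied by earlier moves; stays.
  (2,3) → (1,0).
Resulting grid:
R R R -
R - B -
R B B -
Unsatisfied now: (0,2), (1,2), (2,0), (2,1).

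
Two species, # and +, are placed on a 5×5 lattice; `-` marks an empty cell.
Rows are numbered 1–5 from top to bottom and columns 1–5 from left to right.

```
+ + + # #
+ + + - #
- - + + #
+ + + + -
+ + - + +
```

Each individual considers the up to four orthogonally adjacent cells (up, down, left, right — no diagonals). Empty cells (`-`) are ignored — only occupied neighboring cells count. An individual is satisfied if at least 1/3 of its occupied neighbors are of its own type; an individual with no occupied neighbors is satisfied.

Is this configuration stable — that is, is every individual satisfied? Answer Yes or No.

Row 1: (1,1)+ 2/2 ✓ · (1,2)+ 3/3 ✓ · (1,3)+ 2/3 ✓ · (1,4)# 1/2 ✓ · (1,5)# 2/2 ✓
Row 2: (2,1)+ 2/2 ✓ · (2,2)+ 3/3 ✓ · (2,3)+ 3/3 ✓ · (2,5)# 2/2 ✓
Row 3: (3,3)+ 3/3 ✓ · (3,4)+ 2/3 ✓ · (3,5)# 1/2 ✓
Row 4: (4,1)+ 2/2 ✓ · (4,2)+ 3/3 ✓ · (4,3)+ 3/3 ✓ · (4,4)+ 3/3 ✓
Row 5: (5,1)+ 2/2 ✓ · (5,2)+ 2/2 ✓ · (5,4)+ 2/2 ✓ · (5,5)+ 1/1 ✓
All meet the threshold, so the configuration is stable.

Yes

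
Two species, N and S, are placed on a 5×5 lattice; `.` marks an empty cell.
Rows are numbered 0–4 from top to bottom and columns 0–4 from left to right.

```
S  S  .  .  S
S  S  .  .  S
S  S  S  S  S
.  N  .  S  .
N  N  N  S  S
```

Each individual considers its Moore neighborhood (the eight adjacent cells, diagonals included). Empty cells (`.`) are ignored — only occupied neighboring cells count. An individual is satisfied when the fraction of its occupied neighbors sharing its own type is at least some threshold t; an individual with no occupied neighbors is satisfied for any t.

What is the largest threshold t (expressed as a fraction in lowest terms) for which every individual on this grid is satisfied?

1/2

(0,0)S 3/3
(0,1)S 3/3
(0,4)S 1/1
(1,0)S 5/5
(1,1)S 6/6
(1,4)S 3/3
(2,0)S 3/4
(2,1)S 4/5
(2,2)S 4/5
(2,3)S 4/4
(2,4)S 3/3
(3,1)N 3/6
(3,3)S 5/6
(4,0)N 2/2
(4,1)N 3/3
(4,2)N 2/4
(4,3)S 2/3
(4,4)S 2/2
The smallest same-type fraction is 3/6 at (3,1), which reduces to 1/2. Any threshold above that leaves this individual unsatisfied.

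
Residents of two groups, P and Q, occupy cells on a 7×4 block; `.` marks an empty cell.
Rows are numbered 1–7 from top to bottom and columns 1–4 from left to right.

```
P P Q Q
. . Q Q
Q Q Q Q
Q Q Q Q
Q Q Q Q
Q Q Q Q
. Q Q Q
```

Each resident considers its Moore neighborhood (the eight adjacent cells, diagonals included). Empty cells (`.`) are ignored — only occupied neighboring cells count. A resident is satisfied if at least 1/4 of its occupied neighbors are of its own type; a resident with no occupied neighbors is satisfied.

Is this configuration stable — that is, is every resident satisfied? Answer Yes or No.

(1,1)P 1/1 ✓
(1,2)P 1/3 ✓
(1,3)Q 3/4 ✓
(1,4)Q 3/3 ✓
(2,3)Q 6/7 ✓
(2,4)Q 5/5 ✓
(3,1)Q 3/3 ✓
(3,2)Q 6/6 ✓
(3,3)Q 7/7 ✓
(3,4)Q 5/5 ✓
(4,1)Q 5/5 ✓
(4,2)Q 8/8 ✓
(4,3)Q 8/8 ✓
(4,4)Q 5/5 ✓
(5,1)Q 5/5 ✓
(5,2)Q 8/8 ✓
(5,3)Q 8/8 ✓
(5,4)Q 5/5 ✓
(6,1)Q 4/4 ✓
(6,2)Q 7/7 ✓
(6,3)Q 8/8 ✓
(6,4)Q 5/5 ✓
(7,2)Q 4/4 ✓
(7,3)Q 5/5 ✓
(7,4)Q 3/3 ✓
All meet the threshold, so the configuration is stable.

Yes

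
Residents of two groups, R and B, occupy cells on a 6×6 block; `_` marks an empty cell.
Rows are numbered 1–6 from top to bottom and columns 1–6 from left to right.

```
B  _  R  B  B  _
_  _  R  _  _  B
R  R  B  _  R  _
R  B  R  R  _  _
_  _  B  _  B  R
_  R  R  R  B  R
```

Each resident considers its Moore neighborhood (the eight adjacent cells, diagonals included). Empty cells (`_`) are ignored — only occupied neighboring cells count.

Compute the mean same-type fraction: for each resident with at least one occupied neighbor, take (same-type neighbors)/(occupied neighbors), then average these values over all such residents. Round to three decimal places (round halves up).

Row 1: (1,1)B — no occupied neighbors · (1,3)R 1/2 · (1,4)B 1/3 · (1,5)B 2/2
Row 2: (2,3)R 2/4 · (2,6)B 1/2
Row 3: (3,1)R 2/3 · (3,2)R 4/6 · (3,3)B 1/5 · (3,5)R 1/2
Row 4: (4,1)R 2/3 · (4,2)B 2/6 · (4,3)R 2/5 · (4,4)R 2/5
Row 5: (5,3)B 1/6 · (5,5)B 1/5 · (5,6)R 1/3
Row 6: (6,2)R 1/2 · (6,3)R 2/3 · (6,4)R 1/4 · (6,5)B 1/4 · (6,6)R 1/3
Sum over 21 residents: 1/2 + 1/3 + 2/2 + 2/4 + 1/2 + 2/3 + 4/6 + 1/5 + 1/2 + 2/3 + 2/6 + 2/5 + 2/5 + 1/6 + 1/5 + 1/3 + 1/2 + 2/3 + 1/4 + 1/4 + 1/3 = 281/30; mean = 281/30 ÷ 21 = 281/630 = 0.446031… → 0.446.

0.446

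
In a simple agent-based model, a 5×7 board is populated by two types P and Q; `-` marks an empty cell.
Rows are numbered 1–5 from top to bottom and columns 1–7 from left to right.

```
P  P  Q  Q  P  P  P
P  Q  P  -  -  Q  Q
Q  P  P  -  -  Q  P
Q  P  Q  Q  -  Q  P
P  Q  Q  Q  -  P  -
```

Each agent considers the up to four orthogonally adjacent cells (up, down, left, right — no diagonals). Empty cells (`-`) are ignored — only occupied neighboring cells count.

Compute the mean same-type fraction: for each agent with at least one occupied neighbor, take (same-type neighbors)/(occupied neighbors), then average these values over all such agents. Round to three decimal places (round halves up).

0.473

(1,1)P 2/2
(1,2)P 1/3
(1,3)Q 1/3
(1,4)Q 1/2
(1,5)P 1/2
(1,6)P 2/3
(1,7)P 1/2
(2,1)P 1/3
(2,2)Q 0/4
(2,3)P 1/3
(2,6)Q 2/3
(2,7)Q 1/3
(3,1)Q 1/3
(3,2)P 2/4
(3,3)P 2/3
(3,6)Q 2/3
(3,7)P 1/3
(4,1)Q 1/3
(4,2)P 1/4
(4,3)Q 2/4
(4,4)Q 2/2
(4,6)Q 1/3
(4,7)P 1/2
(5,1)P 0/2
(5,2)Q 1/3
(5,3)Q 3/3
(5,4)Q 2/2
(5,6)P 0/1
Sum over 28 agents: 2/2 + 1/3 + 1/3 + 1/2 + 1/2 + 2/3 + 1/2 + 1/3 + 0/4 + 1/3 + 2/3 + 1/3 + 1/3 + 2/4 + 2/3 + 2/3 + 1/3 + 1/3 + 1/4 + 2/4 + 2/2 + 1/3 + 1/2 + 0/2 + 1/3 + 3/3 + 2/2 + 0/1 = 53/4; mean = 53/4 ÷ 28 = 53/112 = 0.473214… → 0.473.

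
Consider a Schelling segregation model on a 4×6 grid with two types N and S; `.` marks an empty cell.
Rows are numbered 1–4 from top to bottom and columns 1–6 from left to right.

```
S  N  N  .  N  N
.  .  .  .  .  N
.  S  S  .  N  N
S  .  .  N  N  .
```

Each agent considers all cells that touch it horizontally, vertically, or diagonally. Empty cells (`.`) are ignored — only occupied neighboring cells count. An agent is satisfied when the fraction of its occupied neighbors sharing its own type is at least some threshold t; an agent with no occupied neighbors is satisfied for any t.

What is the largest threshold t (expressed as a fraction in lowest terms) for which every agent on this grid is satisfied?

0/1

Row 1: (1,1)S 0/1 · (1,2)N 1/2 · (1,3)N 1/1 · (1,5)N 2/2 · (1,6)N 2/2
Row 2: (2,6)N 4/4
Row 3: (3,2)S 2/2 · (3,3)S 1/2 · (3,5)N 4/4 · (3,6)N 3/3
Row 4: (4,1)S 1/1 · (4,4)N 2/3 · (4,5)N 3/3
The smallest same-type fraction is 0/1 at (1,1), which reduces to 0/1. Any threshold above that leaves this agent unsatisfied.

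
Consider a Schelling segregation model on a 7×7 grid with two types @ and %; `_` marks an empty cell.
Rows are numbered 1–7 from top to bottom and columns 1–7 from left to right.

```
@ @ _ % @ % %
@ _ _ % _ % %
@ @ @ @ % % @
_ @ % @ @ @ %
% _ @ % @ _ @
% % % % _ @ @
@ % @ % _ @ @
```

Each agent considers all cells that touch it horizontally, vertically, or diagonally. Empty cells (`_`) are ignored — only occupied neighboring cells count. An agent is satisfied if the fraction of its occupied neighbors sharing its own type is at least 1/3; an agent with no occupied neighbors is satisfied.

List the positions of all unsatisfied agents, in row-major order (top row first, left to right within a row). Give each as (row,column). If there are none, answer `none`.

(1,5), (3,7), (4,3), (4,7), (5,3), (7,1), (7,3)

Row 1: (1,1)@ 2/2 ✓ · (1,2)@ 2/2 ✓ · (1,4)% 1/2 ✓ · (1,5)@ 0/4 ✗ · (1,6)% 3/4 ✓ · (1,7)% 3/3 ✓
Row 2: (2,1)@ 4/4 ✓ · (2,4)% 2/5 ✓ · (2,6)% 5/7 ✓ · (2,7)% 4/5 ✓
Row 3: (3,1)@ 3/3 ✓ · (3,2)@ 4/5 ✓ · (3,3)@ 4/6 ✓ · (3,4)@ 3/6 ✓ · (3,5)% 3/7 ✓ · (3,6)% 4/7 ✓ · (3,7)@ 1/5 ✗
Row 4: (4,2)@ 4/6 ✓ · (4,3)% 1/7 ✗ · (4,4)@ 5/8 ✓ · (4,5)@ 4/7 ✓ · (4,6)@ 4/7 ✓ · (4,7)% 1/4 ✗
Row 5: (5,1)% 2/3 ✓ · (5,3)@ 2/7 ✗ · (5,4)% 3/7 ✓ · (5,5)@ 4/6 ✓ · (5,7)@ 3/4 ✓
Row 6: (6,1)% 3/4 ✓ · (6,2)% 4/7 ✓ · (6,3)% 5/7 ✓ · (6,4)% 3/6 ✓ · (6,6)@ 5/5 ✓ · (6,7)@ 4/4 ✓
Row 7: (7,1)@ 0/3 ✗ · (7,2)% 3/5 ✓ · (7,3)@ 0/5 ✗ · (7,4)% 2/3 ✓ · (7,6)@ 3/3 ✓ · (7,7)@ 3/3 ✓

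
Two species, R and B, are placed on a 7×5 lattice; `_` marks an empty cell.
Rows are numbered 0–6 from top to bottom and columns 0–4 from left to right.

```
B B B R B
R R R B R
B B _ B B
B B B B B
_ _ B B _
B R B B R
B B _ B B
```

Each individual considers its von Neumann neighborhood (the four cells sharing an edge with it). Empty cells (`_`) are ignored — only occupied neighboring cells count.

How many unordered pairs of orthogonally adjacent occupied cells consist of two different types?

17

Scan each occupied cell's neighbors to the right and below so each pair is counted once.
Row 0: B(0,0)–B(0,1)= B(0,0)–R(1,0)≠ B(0,1)–B(0,2)= B(0,1)–R(1,1)≠ B(0,2)–R(0,3)≠ B(0,2)–R(1,2)≠ R(0,3)–B(0,4)≠ R(0,3)–B(1,3)≠ B(0,4)–R(1,4)≠  → 7/9 unlike.
Row 1: R(1,0)–R(1,1)= R(1,0)–B(2,0)≠ R(1,1)–R(1,2)= R(1,1)–B(2,1)≠ R(1,2)–B(1,3)≠ B(1,3)–R(1,4)≠ B(1,3)–B(2,3)= R(1,4)–B(2,4)≠  → 5/8 unlike.
Row 2: B(2,0)–B(2,1)= B(2,0)–B(3,0)= B(2,1)–B(3,1)= B(2,3)–B(2,4)= B(2,3)–B(3,3)= B(2,4)–B(3,4)=  → 0/6 unlike.
Row 3: B(3,0)–B(3,1)= B(3,1)–B(3,2)= B(3,2)–B(3,3)= B(3,2)–B(4,2)= B(3,3)–B(3,4)= B(3,3)–B(4,3)=  → 0/6 unlike.
Row 4: B(4,2)–B(4,3)= B(4,2)–B(5,2)= B(4,3)–B(5,3)=  → 0/3 unlike.
Row 5: B(5,0)–R(5,1)≠ B(5,0)–B(6,0)= R(5,1)–B(5,2)≠ R(5,1)–B(6,1)≠ B(5,2)–B(5,3)= B(5,3)–R(5,4)≠ B(5,3)–B(6,3)= R(5,4)–B(6,4)≠  → 5/8 unlike.
Row 6: B(6,0)–B(6,1)= B(6,3)–B(6,4)=  → 0/2 unlike.
Total adjacent occupied pairs: 42; unlike-type pairs: 17.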